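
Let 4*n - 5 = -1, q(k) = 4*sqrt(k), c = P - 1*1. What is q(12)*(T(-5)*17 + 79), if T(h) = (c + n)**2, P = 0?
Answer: 632*sqrt(3) ≈ 1094.7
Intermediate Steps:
c = -1 (c = 0 - 1*1 = 0 - 1 = -1)
n = 1 (n = 5/4 + (1/4)*(-1) = 5/4 - 1/4 = 1)
T(h) = 0 (T(h) = (-1 + 1)**2 = 0**2 = 0)
q(12)*(T(-5)*17 + 79) = (4*sqrt(12))*(0*17 + 79) = (4*(2*sqrt(3)))*(0 + 79) = (8*sqrt(3))*79 = 632*sqrt(3)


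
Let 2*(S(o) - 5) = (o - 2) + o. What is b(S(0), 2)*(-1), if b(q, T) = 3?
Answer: -3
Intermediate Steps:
S(o) = 4 + o (S(o) = 5 + ((o - 2) + o)/2 = 5 + ((-2 + o) + o)/2 = 5 + (-2 + 2*o)/2 = 5 + (-1 + o) = 4 + o)
b(S(0), 2)*(-1) = 3*(-1) = -3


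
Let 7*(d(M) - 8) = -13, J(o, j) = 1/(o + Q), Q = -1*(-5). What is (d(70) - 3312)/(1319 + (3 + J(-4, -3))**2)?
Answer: -23141/9345 ≈ -2.4763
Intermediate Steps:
Q = 5
J(o, j) = 1/(5 + o) (J(o, j) = 1/(o + 5) = 1/(5 + o))
d(M) = 43/7 (d(M) = 8 + (1/7)*(-13) = 8 - 13/7 = 43/7)
(d(70) - 3312)/(1319 + (3 + J(-4, -3))**2) = (43/7 - 3312)/(1319 + (3 + 1/(5 - 4))**2) = -23141/(7*(1319 + (3 + 1/1)**2)) = -23141/(7*(1319 + (3 + 1)**2)) = -23141/(7*(1319 + 4**2)) = -23141/(7*(1319 + 16)) = -23141/7/1335 = -23141/7*1/1335 = -23141/9345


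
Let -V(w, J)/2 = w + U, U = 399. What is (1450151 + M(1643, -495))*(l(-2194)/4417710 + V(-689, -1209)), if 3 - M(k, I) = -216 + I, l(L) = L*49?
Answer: 371735449841431/441771 ≈ 8.4147e+8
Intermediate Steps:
l(L) = 49*L
M(k, I) = 219 - I (M(k, I) = 3 - (-216 + I) = 3 + (216 - I) = 219 - I)
V(w, J) = -798 - 2*w (V(w, J) = -2*(w + 399) = -2*(399 + w) = -798 - 2*w)
(1450151 + M(1643, -495))*(l(-2194)/4417710 + V(-689, -1209)) = (1450151 + (219 - 1*(-495)))*((49*(-2194))/4417710 + (-798 - 2*(-689))) = (1450151 + (219 + 495))*(-107506*1/4417710 + (-798 + 1378)) = (1450151 + 714)*(-53753/2208855 + 580) = 1450865*(1281082147/2208855) = 371735449841431/441771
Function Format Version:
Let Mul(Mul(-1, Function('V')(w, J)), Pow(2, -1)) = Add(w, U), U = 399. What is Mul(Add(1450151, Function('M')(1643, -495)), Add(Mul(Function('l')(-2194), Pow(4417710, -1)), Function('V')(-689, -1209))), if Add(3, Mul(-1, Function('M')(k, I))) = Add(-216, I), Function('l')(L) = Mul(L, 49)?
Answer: Rational(371735449841431, 441771) ≈ 8.4147e+8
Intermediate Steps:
Function('l')(L) = Mul(49, L)
Function('M')(k, I) = Add(219, Mul(-1, I)) (Function('M')(k, I) = Add(3, Mul(-1, Add(-216, I))) = Add(3, Add(216, Mul(-1, I))) = Add(219, Mul(-1, I)))
Function('V')(w, J) = Add(-798, Mul(-2, w)) (Function('V')(w, J) = Mul(-2, Add(w, 399)) = Mul(-2, Add(399, w)) = Add(-798, Mul(-2, w)))
Mul(Add(1450151, Function('M')(1643, -495)), Add(Mul(Function('l')(-2194), Pow(4417710, -1)), Function('V')(-689, -1209))) = Mul(Add(1450151, Add(219, Mul(-1, -495))), Add(Mul(Mul(49, -2194), Pow(4417710, -1)), Add(-798, Mul(-2, -689)))) = Mul(Add(1450151, Add(219, 495)), Add(Mul(-107506, Rational(1, 4417710)), Add(-798, 1378))) = Mul(Add(1450151, 714), Add(Rational(-53753, 2208855), 580)) = Mul(1450865, Rational(1281082147, 2208855)) = Rational(371735449841431, 441771)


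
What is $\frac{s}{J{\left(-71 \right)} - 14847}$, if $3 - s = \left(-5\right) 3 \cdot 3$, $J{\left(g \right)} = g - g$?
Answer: $- \frac{16}{4949} \approx -0.003233$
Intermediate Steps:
$J{\left(g \right)} = 0$
$s = 48$ ($s = 3 - \left(-5\right) 3 \cdot 3 = 3 - \left(-15\right) 3 = 3 - -45 = 3 + 45 = 48$)
$\frac{s}{J{\left(-71 \right)} - 14847} = \frac{48}{0 - 14847} = \frac{48}{-14847} = 48 \left(- \frac{1}{14847}\right) = - \frac{16}{4949}$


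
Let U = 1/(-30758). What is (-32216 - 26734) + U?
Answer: -1813184101/30758 ≈ -58950.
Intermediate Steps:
U = -1/30758 ≈ -3.2512e-5
(-32216 - 26734) + U = (-32216 - 26734) - 1/30758 = -58950 - 1/30758 = -1813184101/30758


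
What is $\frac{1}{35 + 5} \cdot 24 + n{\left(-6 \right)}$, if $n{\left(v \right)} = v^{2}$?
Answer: $\frac{183}{5} \approx 36.6$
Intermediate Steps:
$\frac{1}{35 + 5} \cdot 24 + n{\left(-6 \right)} = \frac{1}{35 + 5} \cdot 24 + \left(-6\right)^{2} = \frac{1}{40} \cdot 24 + 36 = \frac{3}{5} + 36 = \frac{183}{5}$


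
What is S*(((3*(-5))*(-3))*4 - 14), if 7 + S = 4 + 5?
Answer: 332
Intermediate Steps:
S = 2 (S = -7 + (4 + 5) = -7 + 9 = 2)
S*(((3*(-5))*(-3))*4 - 14) = 2*(((3*(-5))*(-3))*4 - 14) = 2*(-15*(-3)*4 - 14) = 2*(45*4 - 14) = 2*(180 - 14) = 2*166 = 332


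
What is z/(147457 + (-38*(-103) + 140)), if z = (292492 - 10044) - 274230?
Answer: 8218/151511 ≈ 0.054240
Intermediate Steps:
z = 8218 (z = 282448 - 274230 = 8218)
z/(147457 + (-38*(-103) + 140)) = 8218/(147457 + (-38*(-103) + 140)) = 8218/(147457 + (3914 + 140)) = 8218/(147457 + 4054) = 8218/151511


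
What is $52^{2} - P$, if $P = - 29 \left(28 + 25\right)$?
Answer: $4241$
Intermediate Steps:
$P = -1537$ ($P = \left(-29\right) 53 = -1537$)
$52^{2} - P = 52^{2} - -1537 = 2704 + 1537 = 4241$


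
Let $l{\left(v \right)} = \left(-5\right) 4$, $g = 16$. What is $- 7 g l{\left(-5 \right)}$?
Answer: $2240$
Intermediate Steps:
$l{\left(v \right)} = -20$
$- 7 g l{\left(-5 \right)} = \left(-7\right) 16 \left(-20\right) = \left(-112\right) \left(-20\right) = 2240$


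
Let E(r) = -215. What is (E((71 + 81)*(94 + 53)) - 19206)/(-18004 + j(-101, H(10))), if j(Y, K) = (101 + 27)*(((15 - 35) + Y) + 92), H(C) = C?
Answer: 19421/21716 ≈ 0.89432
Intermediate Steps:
j(Y, K) = 9216 + 128*Y (j(Y, K) = 128*((-20 + Y) + 92) = 128*(72 + Y) = 9216 + 128*Y)
(E((71 + 81)*(94 + 53)) - 19206)/(-18004 + j(-101, H(10))) = (-215 - 19206)/(-18004 + (9216 + 128*(-101))) = -19421/(-18004 + (9216 - 12928)) = -19421/(-18004 - 3712) = -19421/(-21716) = -19421*(-1/21716) = 19421/21716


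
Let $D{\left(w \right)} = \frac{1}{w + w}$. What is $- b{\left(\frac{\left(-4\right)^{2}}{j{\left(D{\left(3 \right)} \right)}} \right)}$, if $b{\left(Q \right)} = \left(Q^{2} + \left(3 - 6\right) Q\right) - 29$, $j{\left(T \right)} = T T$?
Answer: $-330019$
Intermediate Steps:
$D{\left(w \right)} = \frac{1}{2 w}$
$j{\left(T \right)} = T^{2}$
$b{\left(Q \right)} = -29 + Q^{2} - 3 Q$ ($b{\left(Q \right)} = \left(Q^{2} + \left(3 - 6\right) Q\right) - 29 = \left(Q^{2} - 3 Q\right) - 29 = -29 + Q^{2} - 3 Q$)
$- b{\left(\frac{\left(-4\right)^{2}}{j{\left(D{\left(3 \right)} \right)}} \right)} = - (-29 + \left(\frac{\left(-4\right)^{2}}{\left(\frac{1}{2 \cdot 3}\right)^{2}}\right)^{2} - 3 \frac{\left(-4\right)^{2}}{\left(\frac{1}{2 \cdot 3}\right)^{2}}) = - (-29 + \left(\frac{16}{\left(\frac{1}{2} \cdot \frac{1}{3}\right)^{2}}\right)^{2} - 3 \frac{16}{\left(\frac{1}{2} \cdot \frac{1}{3}\right)^{2}}) = - (-29 + \left(\frac{16}{\left(\frac{1}{6}\right)^{2}}\right)^{2} - 3 \frac{16}{\left(\frac{1}{6}\right)^{2}}) = - (-29 + \left(16 \frac{1}{\frac{1}{36}}\right)^{2} - 3 \cdot 16 \frac{1}{\frac{1}{36}}) = - (-29 + \left(16 \cdot 36\right)^{2} - 3 \cdot 16 \cdot 36) = - (-29 + 576^{2} - 1728) = - (-29 + 331776 - 1728) = \left(-1\right) 330019 = -330019$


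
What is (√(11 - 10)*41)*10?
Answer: 410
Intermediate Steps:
(√(11 - 10)*41)*10 = (√1*41)*10 = (1*41)*10 = 41*10 = 410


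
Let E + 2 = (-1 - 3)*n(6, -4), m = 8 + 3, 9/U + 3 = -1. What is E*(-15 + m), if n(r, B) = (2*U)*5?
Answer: -352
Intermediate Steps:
U = -9/4 (U = 9/(-3 - 1) = 9/(-4) = 9*(-¼) = -9/4 ≈ -2.2500)
n(r, B) = -45/2 (n(r, B) = (2*(-9/4))*5 = -9/2*5 = -45/2)
m = 11
E = 88 (E = -2 + (-1 - 3)*(-45/2) = -2 - 4*(-45/2) = -2 + 90 = 88)
E*(-15 + m) = 88*(-15 + 11) = 88*(-4) = -352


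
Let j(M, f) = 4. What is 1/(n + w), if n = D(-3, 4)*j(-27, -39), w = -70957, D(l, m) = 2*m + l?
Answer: -1/70937 ≈ -1.4097e-5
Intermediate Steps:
D(l, m) = l + 2*m
n = 20 (n = (-3 + 2*4)*4 = (-3 + 8)*4 = 5*4 = 20)
1/(n + w) = 1/(20 - 70957) = 1/(-70937) = -1/70937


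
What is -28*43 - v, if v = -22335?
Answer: 21131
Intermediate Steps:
-28*43 - v = -28*43 - 1*(-22335) = -1204 + 22335 = 21131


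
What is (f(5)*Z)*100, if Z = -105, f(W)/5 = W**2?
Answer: -1312500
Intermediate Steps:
f(W) = 5*W**2
(f(5)*Z)*100 = ((5*5**2)*(-105))*100 = ((5*25)*(-105))*100 = (125*(-105))*100 = -13125*100 = -1312500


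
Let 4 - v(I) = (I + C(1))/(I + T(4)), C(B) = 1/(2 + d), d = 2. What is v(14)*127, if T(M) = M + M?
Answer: 37465/88 ≈ 425.74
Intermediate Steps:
T(M) = 2*M
C(B) = 1/4 (C(B) = 1/(2 + 2) = 1/4)
v(I) = 4 - (1/4 + I)/(8 + I) (v(I) = 4 - (I + 1/4)/(I + 2*4) = 4 - (1/4 + I)/(I + 8) = 4 - (1/4 + I)/(8 + I))
v(14)*127 = ((127 + 12*14)/(4*(8 + 14)))*127 = ((1/4)*(127 + 168)/22)*127 = ((1/4)*(1/22)*295)*127 = (295/88)*127 = 37465/88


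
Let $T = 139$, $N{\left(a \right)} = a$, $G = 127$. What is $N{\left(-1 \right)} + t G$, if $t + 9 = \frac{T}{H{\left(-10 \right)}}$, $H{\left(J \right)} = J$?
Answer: $- \frac{29093}{10} \approx -2909.3$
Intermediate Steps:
$t = - \frac{229}{10}$ ($t = -9 + \frac{139}{-10} = -9 + 139 \left(- \frac{1}{10}\right) = -9 - \frac{139}{10} = - \frac{229}{10} \approx -22.9$)
$N{\left(-1 \right)} + t G = -1 - \frac{29083}{10} = - \frac{29093}{10}$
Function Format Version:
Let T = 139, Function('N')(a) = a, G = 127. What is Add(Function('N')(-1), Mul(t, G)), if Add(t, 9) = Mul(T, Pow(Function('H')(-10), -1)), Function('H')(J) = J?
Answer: Rational(-29093, 10) ≈ -2909.3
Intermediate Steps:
t = Rational(-229, 10) (t = Add(-9, Mul(139, Pow(-10, -1))) = Add(-9, Mul(139, Rational(-1, 10))) = Add(-9, Rational(-139, 10)) = Rational(-229, 10) ≈ -22.900)
Add(Function('N')(-1), Mul(t, G)) = Add(-1, Mul(Rational(-229, 10), 127)) = Add(-1, Rational(-29083, 10)) = Rational(-29093, 10)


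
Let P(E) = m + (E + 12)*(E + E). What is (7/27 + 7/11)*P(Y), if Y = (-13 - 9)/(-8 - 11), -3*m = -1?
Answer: 467054/16929 ≈ 27.589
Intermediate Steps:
m = 1/3 (m = -1/3*(-1) = 1/3 ≈ 0.33333)
Y = 22/19 (Y = -22/(-19) = -22*(-1/19) = 22/19 ≈ 1.1579)
P(E) = 1/3 + 2*E*(12 + E) (P(E) = 1/3 + (E + 12)*(E + E) = 1/3 + (12 + E)*(2*E) = 1/3 + 2*E*(12 + E))
(7/27 + 7/11)*P(Y) = (7/27 + 7/11)*(1/3 + 2*(22/19)**2 + 24*(22/19)) = (7*(1/27) + 7*(1/11))*(1/3 + 2*(484/361) + 528/19) = (7/27 + 7/11)*(1/3 + 968/361 + 528/19) = (266/297)*(33361/1083) = 467054/16929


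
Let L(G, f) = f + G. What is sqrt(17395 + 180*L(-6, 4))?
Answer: sqrt(17035) ≈ 130.52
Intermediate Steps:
L(G, f) = G + f
sqrt(17395 + 180*L(-6, 4)) = sqrt(17395 + 180*(-6 + 4)) = sqrt(17395 + 180*(-2)) = sqrt(17395 - 360) = sqrt(17035)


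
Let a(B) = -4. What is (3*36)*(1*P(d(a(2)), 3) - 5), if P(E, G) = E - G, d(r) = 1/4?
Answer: -837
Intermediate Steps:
d(r) = ¼
(3*36)*(1*P(d(a(2)), 3) - 5) = (3*36)*(1*(¼ - 1*3) - 5) = 108*(1*(¼ - 3) - 5) = 108*(1*(-11/4) - 5) = 108*(-11/4 - 5) = 108*(-31/4) = -837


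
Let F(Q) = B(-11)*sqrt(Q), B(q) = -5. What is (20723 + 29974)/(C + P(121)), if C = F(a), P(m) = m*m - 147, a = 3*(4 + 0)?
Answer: 367401159/105037868 + 253485*sqrt(3)/105037868 ≈ 3.5020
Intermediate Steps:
a = 12 (a = 3*4 = 12)
P(m) = -147 + m**2 (P(m) = m**2 - 147 = -147 + m**2)
F(Q) = -5*sqrt(Q)
C = -10*sqrt(3) ≈ -17.320
(20723 + 29974)/(C + P(121)) = (20723 + 29974)/(-10*sqrt(3) + (-147 + 121**2)) = 50697/(-10*sqrt(3) + (-147 + 14641)) = 50697/(-10*sqrt(3) + 14494) = 50697/(14494 - 10*sqrt(3))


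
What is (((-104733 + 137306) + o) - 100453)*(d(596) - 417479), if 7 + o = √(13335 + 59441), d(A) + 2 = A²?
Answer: 4226984055 - 124530*√18194 ≈ 4.2102e+9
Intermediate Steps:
d(A) = -2 + A²
o = -7 + 2*√18194 (o = -7 + √(13335 + 59441) = -7 + √72776 = -7 + 2*√18194 ≈ 262.77)
(((-104733 + 137306) + o) - 100453)*(d(596) - 417479) = (((-104733 + 137306) + (-7 + 2*√18194)) - 100453)*((-2 + 596²) - 417479) = ((32573 + (-7 + 2*√18194)) - 100453)*((-2 + 355216) - 417479) = ((32566 + 2*√18194) - 100453)*(355214 - 417479) = (-67887 + 2*√18194)*(-62265) = 4226984055 - 124530*√18194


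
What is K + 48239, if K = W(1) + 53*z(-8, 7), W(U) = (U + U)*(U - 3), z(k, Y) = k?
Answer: 47811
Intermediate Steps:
W(U) = 2*U*(-3 + U) (W(U) = (2*U)*(-3 + U) = 2*U*(-3 + U))
K = -428 (K = 2*1*(-3 + 1) + 53*(-8) = 2*1*(-2) - 424 = -4 - 424 = -428)
K + 48239 = -428 + 48239 = 47811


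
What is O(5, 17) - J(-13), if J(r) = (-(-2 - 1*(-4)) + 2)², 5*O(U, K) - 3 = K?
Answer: 4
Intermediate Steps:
O(U, K) = ⅗ + K/5
J(r) = 0 (J(r) = (-(-2 + 4) + 2)² = (-1*2 + 2)² = (-2 + 2)² = 0² = 0)
O(5, 17) - J(-13) = (⅗ + (⅕)*17) - 1*0 = (⅗ + 17/5) + 0 = 4 + 0 = 4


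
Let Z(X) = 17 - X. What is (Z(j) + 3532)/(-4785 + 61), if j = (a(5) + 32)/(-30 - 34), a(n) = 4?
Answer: -56793/75584 ≈ -0.75139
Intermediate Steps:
j = -9/16 (j = (4 + 32)/(-30 - 34) = 36/(-64) = 36*(-1/64) = -9/16 ≈ -0.56250)
(Z(j) + 3532)/(-4785 + 61) = ((17 - 1*(-9/16)) + 3532)/(-4785 + 61) = ((17 + 9/16) + 3532)/(-4724) = (281/16 + 3532)*(-1/4724) = (56793/16)*(-1/4724) = -56793/75584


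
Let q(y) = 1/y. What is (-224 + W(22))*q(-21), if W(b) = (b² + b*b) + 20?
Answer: -764/21 ≈ -36.381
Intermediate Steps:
W(b) = 20 + 2*b² (W(b) = (b² + b²) + 20 = 2*b² + 20 = 20 + 2*b²)
(-224 + W(22))*q(-21) = (-224 + (20 + 2*22²))/(-21) = (-224 + (20 + 2*484))*(-1/21) = (-224 + (20 + 968))*(-1/21) = (-224 + 988)*(-1/21) = 764*(-1/21) = -764/21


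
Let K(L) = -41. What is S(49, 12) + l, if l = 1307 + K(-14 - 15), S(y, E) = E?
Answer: 1278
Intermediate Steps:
l = 1266 (l = 1307 - 41 = 1266)
S(49, 12) + l = 12 + 1266 = 1278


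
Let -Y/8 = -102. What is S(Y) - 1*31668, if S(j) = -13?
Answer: -31681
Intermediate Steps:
Y = 816 (Y = -8*(-102) = 816)
S(Y) - 1*31668 = -13 - 1*31668 = -13 - 31668 = -31681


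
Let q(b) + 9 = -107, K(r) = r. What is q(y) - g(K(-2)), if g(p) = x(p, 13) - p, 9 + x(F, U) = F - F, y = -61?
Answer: -109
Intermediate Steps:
x(F, U) = -9 (x(F, U) = -9 + (F - F) = -9 + 0 = -9)
q(b) = -116 (q(b) = -9 - 107 = -116)
g(p) = -9 - p
q(y) - g(K(-2)) = -116 - (-9 - 1*(-2)) = -116 - (-9 + 2) = -116 - 1*(-7) = -116 + 7 = -109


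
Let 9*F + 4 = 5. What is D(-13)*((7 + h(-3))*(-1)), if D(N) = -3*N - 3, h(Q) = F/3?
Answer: -760/3 ≈ -253.33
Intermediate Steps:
F = ⅑ (F = -4/9 + (⅑)*5 = -4/9 + 5/9 = ⅑ ≈ 0.11111)
h(Q) = 1/27 (h(Q) = (⅑)/3 = (⅑)*(⅓) = 1/27)
D(N) = -3 - 3*N
D(-13)*((7 + h(-3))*(-1)) = (-3 - 3*(-13))*((7 + 1/27)*(-1)) = (-3 + 39)*((190/27)*(-1)) = 36*(-190/27) = -760/3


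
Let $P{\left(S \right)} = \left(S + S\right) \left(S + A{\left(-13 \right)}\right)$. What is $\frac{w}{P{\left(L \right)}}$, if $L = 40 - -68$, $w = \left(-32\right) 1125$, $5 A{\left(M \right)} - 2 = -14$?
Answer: $- \frac{625}{396} \approx -1.5783$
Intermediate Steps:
$A{\left(M \right)} = - \frac{12}{5}$ ($A{\left(M \right)} = \frac{2}{5} + \frac{1}{5} \left(-14\right) = \frac{2}{5} - \frac{14}{5} = - \frac{12}{5}$)
$w = -36000$
$L = 108$ ($L = 40 + 68 = 108$)
$P{\left(S \right)} = 2 S \left(- \frac{12}{5} + S\right)$ ($P{\left(S \right)} = \left(S + S\right) \left(S - \frac{12}{5}\right) = 2 S \left(- \frac{12}{5} + S\right)$)
$\frac{w}{P{\left(L \right)}} = - \frac{36000}{\frac{2}{5} \cdot 108 \left(-12 + 5 \cdot 108\right)} = - \frac{36000}{\frac{2}{5} \cdot 108 \left(-12 + 540\right)} = - \frac{36000}{\frac{2}{5} \cdot 108 \cdot 528} = - \frac{36000}{\frac{114048}{5}} = \left(-36000\right) \frac{5}{114048} = - \frac{625}{396}$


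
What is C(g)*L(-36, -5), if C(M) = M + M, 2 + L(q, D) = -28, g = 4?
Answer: -240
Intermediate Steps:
L(q, D) = -30 (L(q, D) = -2 - 28 = -30)
C(M) = 2*M
C(g)*L(-36, -5) = (2*4)*(-30) = 8*(-30) = -240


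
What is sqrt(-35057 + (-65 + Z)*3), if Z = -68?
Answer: 8*I*sqrt(554) ≈ 188.3*I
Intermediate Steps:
sqrt(-35057 + (-65 + Z)*3) = sqrt(-35057 + (-65 - 68)*3) = sqrt(-35057 - 133*3) = sqrt(-35057 - 399) = sqrt(-35456) = 8*I*sqrt(554)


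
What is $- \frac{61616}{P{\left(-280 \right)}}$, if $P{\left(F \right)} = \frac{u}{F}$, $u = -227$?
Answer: $- \frac{17252480}{227} \approx -76002.0$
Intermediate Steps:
$P{\left(F \right)} = - \frac{227}{F}$
$- \frac{61616}{P{\left(-280 \right)}} = - \frac{61616}{\left(-227\right) \frac{1}{-280}} = - \frac{61616}{\left(-227\right) \left(- \frac{1}{280}\right)} = - \frac{61616}{\frac{227}{280}} = \left(-61616\right) \frac{280}{227} = - \frac{17252480}{227}$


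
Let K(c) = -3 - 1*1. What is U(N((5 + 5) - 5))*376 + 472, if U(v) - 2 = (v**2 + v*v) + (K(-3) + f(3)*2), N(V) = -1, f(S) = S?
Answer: 2728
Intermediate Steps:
K(c) = -4 (K(c) = -3 - 1 = -4)
U(v) = 4 + 2*v**2 (U(v) = 2 + ((v**2 + v*v) + (-4 + 3*2)) = 2 + ((v**2 + v**2) + (-4 + 6)) = 2 + (2*v**2 + 2) = 2 + (2 + 2*v**2) = 4 + 2*v**2)
U(N((5 + 5) - 5))*376 + 472 = (4 + 2*(-1)**2)*376 + 472 = (4 + 2*1)*376 + 472 = (4 + 2)*376 + 472 = 6*376 + 472 = 2256 + 472 = 2728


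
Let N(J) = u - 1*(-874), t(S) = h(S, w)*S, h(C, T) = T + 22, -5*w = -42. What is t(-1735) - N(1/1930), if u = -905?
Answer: -52713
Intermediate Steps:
w = 42/5 (w = -⅕*(-42) = 42/5 ≈ 8.4000)
h(C, T) = 22 + T
t(S) = 152*S/5 (t(S) = (22 + 42/5)*S = 152*S/5)
N(J) = -31 (N(J) = -905 - 1*(-874) = -905 + 874 = -31)
t(-1735) - N(1/1930) = (152/5)*(-1735) - 1*(-31) = -52744 + 31 = -52713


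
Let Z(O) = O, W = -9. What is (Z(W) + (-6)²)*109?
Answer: 2943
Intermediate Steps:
(Z(W) + (-6)²)*109 = (-9 + (-6)²)*109 = (-9 + 36)*109 = 27*109 = 2943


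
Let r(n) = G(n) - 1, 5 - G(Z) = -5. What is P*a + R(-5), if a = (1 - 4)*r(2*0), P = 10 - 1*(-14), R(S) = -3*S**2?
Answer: -723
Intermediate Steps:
G(Z) = 10 (G(Z) = 5 - 1*(-5) = 5 + 5 = 10)
P = 24 (P = 10 + 14 = 24)
r(n) = 9 (r(n) = 10 - 1 = 9)
a = -27 (a = (1 - 4)*9 = -3*9 = -27)
P*a + R(-5) = 24*(-27) - 3*(-5)**2 = -648 - 3*25 = -648 - 75 = -723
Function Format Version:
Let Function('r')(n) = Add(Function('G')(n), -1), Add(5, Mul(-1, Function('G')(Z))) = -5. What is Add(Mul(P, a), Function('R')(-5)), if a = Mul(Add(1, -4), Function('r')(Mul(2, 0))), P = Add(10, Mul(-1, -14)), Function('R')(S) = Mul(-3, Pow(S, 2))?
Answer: -723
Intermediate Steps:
Function('G')(Z) = 10 (Function('G')(Z) = Add(5, Mul(-1, -5)) = Add(5, 5) = 10)
P = 24 (P = Add(10, 14) = 24)
Function('r')(n) = 9 (Function('r')(n) = Add(10, -1) = 9)
a = -27 (a = Mul(Add(1, -4), 9) = Mul(-3, 9) = -27)
Add(Mul(P, a), Function('R')(-5)) = Add(Mul(24, -27), Mul(-3, Pow(-5, 2))) = Add(-648, Mul(-3, 25)) = Add(-648, -75) = -723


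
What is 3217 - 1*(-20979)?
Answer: 24196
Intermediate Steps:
3217 - 1*(-20979) = 3217 + 20979 = 24196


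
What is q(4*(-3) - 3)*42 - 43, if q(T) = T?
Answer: -673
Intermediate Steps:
q(4*(-3) - 3)*42 - 43 = (4*(-3) - 3)*42 - 43 = (-12 - 3)*42 - 43 = -15*42 - 43 = -630 - 43 = -673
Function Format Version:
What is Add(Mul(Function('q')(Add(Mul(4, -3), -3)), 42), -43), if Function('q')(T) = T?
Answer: -673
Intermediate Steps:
Add(Mul(Function('q')(Add(Mul(4, -3), -3)), 42), -43) = Add(Mul(Add(Mul(4, -3), -3), 42), -43) = Add(Mul(Add(-12, -3), 42), -43) = Add(Mul(-15, 42), -43) = Add(-630, -43) = -673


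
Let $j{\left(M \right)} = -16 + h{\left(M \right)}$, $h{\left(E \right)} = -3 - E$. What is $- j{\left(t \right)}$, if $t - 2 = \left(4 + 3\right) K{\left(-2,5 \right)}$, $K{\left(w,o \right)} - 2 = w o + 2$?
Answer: $-21$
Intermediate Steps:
$K{\left(w,o \right)} = 4 + o w$ ($K{\left(w,o \right)} = 2 + \left(w o + 2\right) = 2 + \left(o w + 2\right) = 2 + \left(2 + o w\right) = 4 + o w$)
$t = -40$ ($t = 2 + \left(4 + 3\right) \left(4 + 5 \left(-2\right)\right) = 2 + 7 \left(4 - 10\right) = 2 + 7 \left(-6\right) = 2 - 42 = -40$)
$j{\left(M \right)} = -19 - M$ ($j{\left(M \right)} = -16 - \left(3 + M\right) = -19 - M$)
$- j{\left(t \right)} = - (-19 - -40) = - (-19 + 40) = \left(-1\right) 21 = -21$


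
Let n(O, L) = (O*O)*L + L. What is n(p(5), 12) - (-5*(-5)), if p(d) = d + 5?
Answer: 1187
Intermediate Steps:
p(d) = 5 + d
n(O, L) = L + L*O**2 (n(O, L) = O**2*L + L = L*O**2 + L = L + L*O**2)
n(p(5), 12) - (-5*(-5)) = 12*(1 + (5 + 5)**2) - (-5*(-5)) = 12*(1 + 10**2) - 25 = 12*(1 + 100) - 1*25 = 12*101 - 25 = 1212 - 25 = 1187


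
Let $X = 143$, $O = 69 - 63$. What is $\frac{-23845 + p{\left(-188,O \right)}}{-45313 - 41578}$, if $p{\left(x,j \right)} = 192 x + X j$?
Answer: $\frac{59083}{86891} \approx 0.67997$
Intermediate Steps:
$O = 6$
$p{\left(x,j \right)} = 143 j + 192 x$ ($p{\left(x,j \right)} = 192 x + 143 j = 143 j + 192 x$)
$\frac{-23845 + p{\left(-188,O \right)}}{-45313 - 41578} = \frac{-23845 + \left(143 \cdot 6 + 192 \left(-188\right)\right)}{-45313 - 41578} = \frac{-23845 + \left(858 - 36096\right)}{-86891} = \left(-23845 - 35238\right) \left(- \frac{1}{86891}\right) = \left(-59083\right) \left(- \frac{1}{86891}\right) = \frac{59083}{86891}$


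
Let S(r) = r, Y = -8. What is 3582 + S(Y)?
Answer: 3574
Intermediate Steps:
3582 + S(Y) = 3582 - 8 = 3574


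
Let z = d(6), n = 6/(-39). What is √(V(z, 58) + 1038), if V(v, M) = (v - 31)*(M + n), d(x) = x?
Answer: I*√68978/13 ≈ 20.203*I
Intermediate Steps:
n = -2/13 (n = 6*(-1/39) = -2/13 ≈ -0.15385)
z = 6
V(v, M) = (-31 + v)*(-2/13 + M) (V(v, M) = (v - 31)*(M - 2/13) = (-31 + v)*(-2/13 + M))
√(V(z, 58) + 1038) = √((62/13 - 31*58 - 2/13*6 + 58*6) + 1038) = √((62/13 - 1798 - 12/13 + 348) + 1038) = √(-18800/13 + 1038) = √(-5306/13) = I*√68978/13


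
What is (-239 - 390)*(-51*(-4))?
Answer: -128316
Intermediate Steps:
(-239 - 390)*(-51*(-4)) = -(-1887)*(-68) = -629*204 = -128316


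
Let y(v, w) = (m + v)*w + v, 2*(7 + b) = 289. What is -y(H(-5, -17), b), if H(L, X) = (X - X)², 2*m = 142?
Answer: -19525/2 ≈ -9762.5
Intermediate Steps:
m = 71 (m = (½)*142 = 71)
b = 275/2 (b = -7 + (½)*289 = -7 + 289/2 = 275/2 ≈ 137.50)
H(L, X) = 0 (H(L, X) = 0² = 0)
y(v, w) = v + w*(71 + v) (y(v, w) = (71 + v)*w + v = w*(71 + v) + v = v + w*(71 + v))
-y(H(-5, -17), b) = -(0 + 71*(275/2) + 0*(275/2)) = -(0 + 19525/2 + 0) = -1*19525/2 = -19525/2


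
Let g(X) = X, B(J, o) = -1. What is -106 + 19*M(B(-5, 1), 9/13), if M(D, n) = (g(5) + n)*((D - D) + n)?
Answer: -5260/169 ≈ -31.124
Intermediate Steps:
M(D, n) = n*(5 + n) (M(D, n) = (5 + n)*((D - D) + n) = (5 + n)*(0 + n) = (5 + n)*n = n*(5 + n))
-106 + 19*M(B(-5, 1), 9/13) = -106 + 19*((9/13)*(5 + 9/13)) = -106 + 19*((9*(1/13))*(5 + 9*(1/13))) = -106 + 19*(9*(5 + 9/13)/13) = -106 + 19*((9/13)*(74/13)) = -106 + 19*(666/169) = -106 + 12654/169 = -5260/169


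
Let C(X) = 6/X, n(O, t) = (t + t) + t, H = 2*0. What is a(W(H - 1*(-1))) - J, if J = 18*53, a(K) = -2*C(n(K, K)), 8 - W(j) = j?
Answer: -6682/7 ≈ -954.57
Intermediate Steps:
H = 0
n(O, t) = 3*t (n(O, t) = 2*t + t = 3*t)
W(j) = 8 - j
a(K) = -4/K (a(K) = -12/(3*K) = -12*1/(3*K) = -4/K)
J = 954
a(W(H - 1*(-1))) - J = -4/(8 - (0 - 1*(-1))) - 1*954 = -4/(8 - (0 + 1)) - 954 = -4/(8 - 1*1) - 954 = -4/(8 - 1) - 954 = -4/7 - 954 = -6682/7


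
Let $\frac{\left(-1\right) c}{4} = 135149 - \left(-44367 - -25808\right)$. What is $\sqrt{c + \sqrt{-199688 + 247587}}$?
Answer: $\sqrt{-614832 + \sqrt{47899}} \approx 783.97 i$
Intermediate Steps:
$c = -614832$ ($c = - 4 \left(135149 - \left(-44367 - -25808\right)\right) = - 4 \left(135149 - \left(-44367 + 25808\right)\right) = - 4 \left(135149 - -18559\right) = - 4 \left(135149 + 18559\right) = \left(-4\right) 153708 = -614832$)
$\sqrt{c + \sqrt{-199688 + 247587}} = \sqrt{-614832 + \sqrt{-199688 + 247587}} = \sqrt{-614832 + \sqrt{47899}}$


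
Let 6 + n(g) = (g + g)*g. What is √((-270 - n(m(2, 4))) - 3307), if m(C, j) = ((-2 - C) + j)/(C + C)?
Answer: I*√3571 ≈ 59.758*I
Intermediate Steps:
m(C, j) = (-2 + j - C)/(2*C) (m(C, j) = (-2 + j - C)/((2*C)) = (-2 + j - C)*(1/(2*C)) = (-2 + j - C)/(2*C))
n(g) = -6 + 2*g² (n(g) = -6 + (g + g)*g = -6 + (2*g)*g = -6 + 2*g²)
√((-270 - n(m(2, 4))) - 3307) = √((-270 - (-6 + 2*((½)*(-2 + 4 - 1*2)/2)²)) - 3307) = √((-270 - (-6 + 2*((½)*(½)*(-2 + 4 - 2))²)) - 3307) = √((-270 - (-6 + 2*((½)*(½)*0)²)) - 3307) = √((-270 - (-6 + 2*0²)) - 3307) = √((-270 - (-6 + 2*0)) - 3307) = √((-270 - (-6 + 0)) - 3307) = √((-270 - 1*(-6)) - 3307) = √((-270 + 6) - 3307) = √(-264 - 3307) = √(-3571) = I*√3571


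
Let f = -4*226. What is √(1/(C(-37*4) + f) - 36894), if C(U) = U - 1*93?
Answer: I*√48368957495/1145 ≈ 192.08*I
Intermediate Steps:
f = -904
C(U) = -93 + U (C(U) = U - 93 = -93 + U)
√(1/(C(-37*4) + f) - 36894) = √(1/((-93 - 37*4) - 904) - 36894) = √(1/((-93 - 148) - 904) - 36894) = √(1/(-241 - 904) - 36894) = √(1/(-1145) - 36894) = √(-1/1145 - 36894) = √(-42243631/1145) = I*√48368957495/1145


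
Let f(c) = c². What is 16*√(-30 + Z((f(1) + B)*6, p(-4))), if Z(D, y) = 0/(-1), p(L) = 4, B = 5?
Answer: 16*I*√30 ≈ 87.636*I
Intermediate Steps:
Z(D, y) = 0 (Z(D, y) = 0*(-1) = 0)
16*√(-30 + Z((f(1) + B)*6, p(-4))) = 16*√(-30 + 0) = 16*√(-30) = 16*(I*√30) = 16*I*√30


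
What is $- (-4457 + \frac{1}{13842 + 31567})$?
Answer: $\frac{202387912}{45409} \approx 4457.0$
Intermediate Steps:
$- (-4457 + \frac{1}{13842 + 31567}) = - (-4457 + \frac{1}{45409}) = \left(-1\right) \left(- \frac{202387912}{45409}\right) = \frac{202387912}{45409}$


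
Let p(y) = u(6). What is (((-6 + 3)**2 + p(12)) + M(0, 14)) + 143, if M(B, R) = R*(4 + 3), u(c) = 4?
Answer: 254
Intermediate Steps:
p(y) = 4
M(B, R) = 7*R (M(B, R) = R*7 = 7*R)
(((-6 + 3)**2 + p(12)) + M(0, 14)) + 143 = (((-6 + 3)**2 + 4) + 7*14) + 143 = (((-3)**2 + 4) + 98) + 143 = ((9 + 4) + 98) + 143 = (13 + 98) + 143 = 111 + 143 = 254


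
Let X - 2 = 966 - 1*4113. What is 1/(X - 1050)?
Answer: -1/4195 ≈ -0.00023838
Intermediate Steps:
X = -3145 (X = 2 + (966 - 1*4113) = 2 + (966 - 4113) = 2 - 3147 = -3145)
1/(X - 1050) = 1/(-3145 - 1050) = 1/(-4195) = -1/4195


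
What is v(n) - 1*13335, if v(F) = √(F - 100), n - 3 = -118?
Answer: -13335 + I*√215 ≈ -13335.0 + 14.663*I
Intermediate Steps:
n = -115 (n = 3 - 118 = -115)
v(F) = √(-100 + F)
v(n) - 1*13335 = √(-100 - 115) - 1*13335 = √(-215) - 13335 = I*√215 - 13335 = -13335 + I*√215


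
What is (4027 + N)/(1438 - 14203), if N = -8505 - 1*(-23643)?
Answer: -3833/2553 ≈ -1.5014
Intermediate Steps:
N = 15138 (N = -8505 + 23643 = 15138)
(4027 + N)/(1438 - 14203) = (4027 + 15138)/(1438 - 14203) = 19165/(-12765) = 19165*(-1/12765) = -3833/2553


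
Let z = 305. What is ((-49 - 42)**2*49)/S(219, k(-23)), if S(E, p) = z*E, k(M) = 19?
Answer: 405769/66795 ≈ 6.0748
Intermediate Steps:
S(E, p) = 305*E
((-49 - 42)**2*49)/S(219, k(-23)) = ((-49 - 42)**2*49)/((305*219)) = ((-91)**2*49)/66795 = (8281*49)*(1/66795) = 405769*(1/66795) = 405769/66795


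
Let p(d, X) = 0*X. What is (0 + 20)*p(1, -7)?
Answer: 0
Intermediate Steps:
p(d, X) = 0
(0 + 20)*p(1, -7) = (0 + 20)*0 = 20*0 = 0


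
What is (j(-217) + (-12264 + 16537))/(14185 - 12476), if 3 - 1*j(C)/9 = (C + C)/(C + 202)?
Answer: 20198/8545 ≈ 2.3637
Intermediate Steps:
j(C) = 27 - 18*C/(202 + C) (j(C) = 27 - 9*(C + C)/(C + 202) = 27 - 9*2*C/(202 + C) = 27 - 18*C/(202 + C))
(j(-217) + (-12264 + 16537))/(14185 - 12476) = (9*(606 - 217)/(202 - 217) + (-12264 + 16537))/(14185 - 12476) = (9*389/(-15) + 4273)/1709 = (9*(-1/15)*389 + 4273)*(1/1709) = (-1167/5 + 4273)*(1/1709) = (20198/5)*(1/1709) = 20198/8545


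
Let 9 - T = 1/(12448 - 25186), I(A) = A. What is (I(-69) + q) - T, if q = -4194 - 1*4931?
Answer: -117227815/12738 ≈ -9203.0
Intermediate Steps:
q = -9125 (q = -4194 - 4931 = -9125)
T = 114643/12738 (T = 9 - 1/(12448 - 25186) = 9 - 1/(-12738) = 9 - 1*(-1/12738) = 9 + 1/12738 = 114643/12738 ≈ 9.0001)
(I(-69) + q) - T = (-69 - 9125) - 1*114643/12738 = -9194 - 114643/12738 = -117227815/12738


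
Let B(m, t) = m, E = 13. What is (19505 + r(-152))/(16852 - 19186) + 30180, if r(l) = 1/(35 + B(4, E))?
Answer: 1373201992/45513 ≈ 30172.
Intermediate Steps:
r(l) = 1/39 (r(l) = 1/(35 + 4) = 1/39)
(19505 + r(-152))/(16852 - 19186) + 30180 = (19505 + 1/39)/(16852 - 19186) + 30180 = (760696/39)/(-2334) + 30180 = (760696/39)*(-1/2334) + 30180 = -380348/45513 + 30180 = 1373201992/45513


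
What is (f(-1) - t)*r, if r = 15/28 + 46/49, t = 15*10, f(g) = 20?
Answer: -18785/98 ≈ -191.68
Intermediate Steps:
t = 150
r = 289/196 (r = 15*(1/28) + 46*(1/49) = 15/28 + 46/49 = 289/196 ≈ 1.4745)
(f(-1) - t)*r = (20 - 1*150)*(289/196) = (20 - 150)*(289/196) = -130*289/196 = -18785/98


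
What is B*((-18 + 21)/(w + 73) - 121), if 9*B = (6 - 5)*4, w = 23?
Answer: -3871/72 ≈ -53.764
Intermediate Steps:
B = 4/9 (B = ((6 - 5)*4)/9 = (1*4)/9 = (1/9)*4 = 4/9 ≈ 0.44444)
B*((-18 + 21)/(w + 73) - 121) = 4*((-18 + 21)/(23 + 73) - 121)/9 = 4*(3/96 - 121)/9 = 4*(3*(1/96) - 121)/9 = 4*(1/32 - 121)/9 = (4/9)*(-3871/32) = -3871/72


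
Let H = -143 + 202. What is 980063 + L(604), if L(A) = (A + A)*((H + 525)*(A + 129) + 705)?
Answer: 518942679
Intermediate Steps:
H = 59
L(A) = 2*A*(76041 + 584*A) (L(A) = (A + A)*((59 + 525)*(A + 129) + 705) = (2*A)*(584*(129 + A) + 705) = (2*A)*((75336 + 584*A) + 705) = (2*A)*(76041 + 584*A) = 2*A*(76041 + 584*A))
980063 + L(604) = 980063 + 2*604*(76041 + 584*604) = 980063 + 2*604*(76041 + 352736) = 980063 + 2*604*428777 = 980063 + 517962616 = 518942679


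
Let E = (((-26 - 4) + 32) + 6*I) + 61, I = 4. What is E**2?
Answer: 7569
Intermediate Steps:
E = 87 (E = (((-26 - 4) + 32) + 6*4) + 61 = ((-30 + 32) + 24) + 61 = (2 + 24) + 61 = 26 + 61 = 87)
E**2 = 87**2 = 7569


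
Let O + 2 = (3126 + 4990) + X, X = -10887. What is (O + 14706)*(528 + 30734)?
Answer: 373049446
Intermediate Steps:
O = -2773 (O = -2 + ((3126 + 4990) - 10887) = -2 + (8116 - 10887) = -2 - 2771 = -2773)
(O + 14706)*(528 + 30734) = (-2773 + 14706)*(528 + 30734) = 11933*31262 = 373049446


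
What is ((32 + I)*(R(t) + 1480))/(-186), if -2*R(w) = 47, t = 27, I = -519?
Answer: 472877/124 ≈ 3813.5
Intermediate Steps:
R(w) = -47/2 (R(w) = -½*47 = -47/2)
((32 + I)*(R(t) + 1480))/(-186) = ((32 - 519)*(-47/2 + 1480))/(-186) = -487*2913/2*(-1/186) = -1418631/2*(-1/186) = 472877/124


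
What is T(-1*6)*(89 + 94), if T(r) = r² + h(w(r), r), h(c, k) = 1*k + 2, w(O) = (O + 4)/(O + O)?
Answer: 5856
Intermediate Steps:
w(O) = (4 + O)/(2*O) (w(O) = (4 + O)/((2*O)) = (4 + O)*(1/(2*O)) = (4 + O)/(2*O))
h(c, k) = 2 + k (h(c, k) = k + 2 = 2 + k)
T(r) = 2 + r + r² (T(r) = r² + (2 + r) = 2 + r + r²)
T(-1*6)*(89 + 94) = (2 - 1*6 + (-1*6)²)*(89 + 94) = (2 - 6 + (-6)²)*183 = (2 - 6 + 36)*183 = 32*183 = 5856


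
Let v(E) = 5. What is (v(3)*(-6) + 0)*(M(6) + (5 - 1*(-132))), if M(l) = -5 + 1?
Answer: -3990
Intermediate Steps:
M(l) = -4
(v(3)*(-6) + 0)*(M(6) + (5 - 1*(-132))) = (5*(-6) + 0)*(-4 + (5 - 1*(-132))) = (-30 + 0)*(-4 + (5 + 132)) = -30*(-4 + 137) = -30*133 = -3990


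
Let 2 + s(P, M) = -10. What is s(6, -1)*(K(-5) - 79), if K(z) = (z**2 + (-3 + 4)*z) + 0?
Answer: 708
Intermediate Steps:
s(P, M) = -12 (s(P, M) = -2 - 10 = -12)
K(z) = z + z**2 (K(z) = (z**2 + 1*z) + 0 = (z**2 + z) + 0 = (z + z**2) + 0 = z + z**2)
s(6, -1)*(K(-5) - 79) = -12*(-5*(1 - 5) - 79) = -12*(-5*(-4) - 79) = -12*(20 - 79) = -12*(-59) = 708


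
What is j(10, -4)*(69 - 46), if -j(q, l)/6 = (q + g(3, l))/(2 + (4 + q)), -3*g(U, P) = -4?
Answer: -391/4 ≈ -97.750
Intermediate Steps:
g(U, P) = 4/3 (g(U, P) = -⅓*(-4) = 4/3)
j(q, l) = -6*(4/3 + q)/(6 + q) (j(q, l) = -6*(q + 4/3)/(2 + (4 + q)) = -6*(4/3 + q)/(6 + q))
j(10, -4)*(69 - 46) = (2*(-4 - 3*10)/(6 + 10))*(69 - 46) = (2*(-4 - 30)/16)*23 = (2*(1/16)*(-34))*23 = -17/4*23 = -391/4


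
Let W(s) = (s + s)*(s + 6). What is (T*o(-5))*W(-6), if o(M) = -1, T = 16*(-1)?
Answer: 0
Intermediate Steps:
T = -16
W(s) = 2*s*(6 + s) (W(s) = (2*s)*(6 + s) = 2*s*(6 + s))
(T*o(-5))*W(-6) = (-16*(-1))*(2*(-6)*(6 - 6)) = 16*(2*(-6)*0) = 16*0 = 0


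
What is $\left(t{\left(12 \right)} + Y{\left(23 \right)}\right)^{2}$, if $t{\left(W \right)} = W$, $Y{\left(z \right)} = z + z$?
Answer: $3364$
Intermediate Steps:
$Y{\left(z \right)} = 2 z$
$\left(t{\left(12 \right)} + Y{\left(23 \right)}\right)^{2} = \left(12 + 2 \cdot 23\right)^{2} = \left(12 + 46\right)^{2} = 58^{2} = 3364$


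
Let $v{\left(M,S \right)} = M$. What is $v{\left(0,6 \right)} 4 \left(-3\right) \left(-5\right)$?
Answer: $0$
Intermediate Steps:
$v{\left(0,6 \right)} 4 \left(-3\right) \left(-5\right) = 0 \cdot 4 \left(-3\right) \left(-5\right) = 0 \left(\left(-12\right) \left(-5\right)\right) = 0 \cdot 60 = 0$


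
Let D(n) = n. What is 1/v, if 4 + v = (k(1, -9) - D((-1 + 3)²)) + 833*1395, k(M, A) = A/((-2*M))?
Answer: 2/2324063 ≈ 8.6056e-7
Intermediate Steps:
k(M, A) = -A/(2*M) (k(M, A) = A*(-1/(2*M)) = -A/(2*M))
v = 2324063/2 (v = -4 + ((-½*(-9)/1 - (-1 + 3)²) + 833*1395) = -4 + ((-½*(-9)*1 - 1*2²) + 1162035) = -4 + ((9/2 - 1*4) + 1162035) = -4 + ((9/2 - 4) + 1162035) = -4 + (½ + 1162035) = -4 + 2324071/2 = 2324063/2 ≈ 1.1620e+6)
1/v = 1/(2324063/2) = 2/2324063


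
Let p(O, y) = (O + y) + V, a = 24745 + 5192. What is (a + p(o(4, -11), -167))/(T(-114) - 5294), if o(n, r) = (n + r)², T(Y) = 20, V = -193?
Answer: -14813/2637 ≈ -5.6174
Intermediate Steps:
a = 29937
p(O, y) = -193 + O + y (p(O, y) = (O + y) - 193 = -193 + O + y)
(a + p(o(4, -11), -167))/(T(-114) - 5294) = (29937 + (-193 + (4 - 11)² - 167))/(20 - 5294) = (29937 + (-193 + (-7)² - 167))/(-5274) = (29937 + (-193 + 49 - 167))*(-1/5274) = (29937 - 311)*(-1/5274) = 29626*(-1/5274) = -14813/2637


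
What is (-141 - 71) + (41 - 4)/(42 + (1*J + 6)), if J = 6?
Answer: -11411/54 ≈ -211.31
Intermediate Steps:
(-141 - 71) + (41 - 4)/(42 + (1*J + 6)) = (-141 - 71) + (41 - 4)/(42 + (1*6 + 6)) = -212 + 37/(42 + (6 + 6)) = -212 + 37/(42 + 12) = -212 + 37/54 = -11411/54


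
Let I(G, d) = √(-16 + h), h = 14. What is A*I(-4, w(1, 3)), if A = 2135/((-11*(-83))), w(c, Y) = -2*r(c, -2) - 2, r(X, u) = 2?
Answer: 2135*I*√2/913 ≈ 3.3071*I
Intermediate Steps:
w(c, Y) = -6 (w(c, Y) = -2*2 - 2 = -4 - 2 = -6)
I(G, d) = I*√2 (I(G, d) = √(-16 + 14) = √(-2) = I*√2)
A = 2135/913 ≈ 2.3384
A*I(-4, w(1, 3)) = 2135*(I*√2)/913 = 2135*I*√2/913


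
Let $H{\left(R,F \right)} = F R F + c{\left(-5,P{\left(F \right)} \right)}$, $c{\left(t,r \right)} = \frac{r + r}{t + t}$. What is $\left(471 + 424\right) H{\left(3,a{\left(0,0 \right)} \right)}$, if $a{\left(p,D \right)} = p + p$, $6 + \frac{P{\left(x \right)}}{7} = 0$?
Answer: $7518$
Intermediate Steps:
$P{\left(x \right)} = -42$ ($P{\left(x \right)} = -42 + 7 \cdot 0 = -42 + 0 = -42$)
$c{\left(t,r \right)} = \frac{r}{t}$ ($c{\left(t,r \right)} = \frac{2 r}{2 t} = 2 r \frac{1}{2 t} = \frac{r}{t}$)
$a{\left(p,D \right)} = 2 p$
$H{\left(R,F \right)} = \frac{42}{5} + R F^{2}$ ($H{\left(R,F \right)} = F R F - \frac{42}{-5} = R F^{2} - - \frac{42}{5} = R F^{2} + \frac{42}{5} = \frac{42}{5} + R F^{2}$)
$\left(471 + 424\right) H{\left(3,a{\left(0,0 \right)} \right)} = \left(471 + 424\right) \left(\frac{42}{5} + 3 \left(2 \cdot 0\right)^{2}\right) = 895 \left(\frac{42}{5} + 3 \cdot 0^{2}\right) = 895 \left(\frac{42}{5} + 3 \cdot 0\right) = 895 \left(\frac{42}{5} + 0\right) = 895 \cdot \frac{42}{5} = 7518$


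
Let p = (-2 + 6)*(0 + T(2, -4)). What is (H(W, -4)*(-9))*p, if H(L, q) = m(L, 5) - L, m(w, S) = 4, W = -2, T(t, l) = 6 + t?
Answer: -1728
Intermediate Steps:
H(L, q) = 4 - L
p = 32 (p = (-2 + 6)*(0 + (6 + 2)) = 4*(0 + 8) = 4*8 = 32)
(H(W, -4)*(-9))*p = ((4 - 1*(-2))*(-9))*32 = ((4 + 2)*(-9))*32 = (6*(-9))*32 = -54*32 = -1728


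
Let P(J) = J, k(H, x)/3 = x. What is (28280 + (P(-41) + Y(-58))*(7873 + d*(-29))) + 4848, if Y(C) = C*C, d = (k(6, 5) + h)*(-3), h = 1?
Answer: 30820723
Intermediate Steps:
k(H, x) = 3*x
d = -48 (d = (3*5 + 1)*(-3) = (15 + 1)*(-3) = 16*(-3) = -48)
Y(C) = C**2
(28280 + (P(-41) + Y(-58))*(7873 + d*(-29))) + 4848 = (28280 + (-41 + (-58)**2)*(7873 - 48*(-29))) + 4848 = (28280 + (-41 + 3364)*(7873 + 1392)) + 4848 = (28280 + 3323*9265) + 4848 = (28280 + 30787595) + 4848 = 30815875 + 4848 = 30820723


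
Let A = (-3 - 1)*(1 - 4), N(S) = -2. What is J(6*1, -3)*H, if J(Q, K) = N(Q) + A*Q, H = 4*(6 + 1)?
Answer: 1960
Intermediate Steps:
A = 12 (A = -4*(-3) = 12)
H = 28 (H = 4*7 = 28)
J(Q, K) = -2 + 12*Q
J(6*1, -3)*H = (-2 + 12*(6*1))*28 = (-2 + 12*6)*28 = (-2 + 72)*28 = 70*28 = 1960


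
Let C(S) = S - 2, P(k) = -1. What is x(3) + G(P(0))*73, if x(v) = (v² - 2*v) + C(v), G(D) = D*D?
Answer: 77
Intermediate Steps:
C(S) = -2 + S
G(D) = D²
x(v) = -2 + v² - v (x(v) = (v² - 2*v) + (-2 + v) = -2 + v² - v)
x(3) + G(P(0))*73 = (-2 + 3² - 1*3) + (-1)²*73 = (-2 + 9 - 3) + 1*73 = 4 + 73 = 77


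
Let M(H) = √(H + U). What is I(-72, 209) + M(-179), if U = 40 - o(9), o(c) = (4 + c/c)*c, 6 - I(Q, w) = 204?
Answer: -198 + 2*I*√46 ≈ -198.0 + 13.565*I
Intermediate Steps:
I(Q, w) = -198 (I(Q, w) = 6 - 1*204 = 6 - 204 = -198)
o(c) = 5*c (o(c) = (4 + 1)*c = 5*c)
U = -5 (U = 40 - 5*9 = 40 - 1*45 = 40 - 45 = -5)
M(H) = √(-5 + H) (M(H) = √(H - 5) = √(-5 + H))
I(-72, 209) + M(-179) = -198 + √(-5 - 179) = -198 + √(-184) = -198 + 2*I*√46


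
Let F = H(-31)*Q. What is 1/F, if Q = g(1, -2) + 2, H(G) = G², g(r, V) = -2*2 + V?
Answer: -1/3844 ≈ -0.00026015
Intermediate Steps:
g(r, V) = -4 + V
Q = -4 (Q = (-4 - 2) + 2 = -6 + 2 = -4)
F = -3844 (F = (-31)²*(-4) = 961*(-4) = -3844)
1/F = 1/(-3844) = -1/3844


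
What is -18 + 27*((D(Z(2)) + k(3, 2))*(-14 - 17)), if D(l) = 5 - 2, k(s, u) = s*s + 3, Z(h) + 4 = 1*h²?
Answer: -12573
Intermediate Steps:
Z(h) = -4 + h² (Z(h) = -4 + 1*h² = -4 + h²)
k(s, u) = 3 + s² (k(s, u) = s² + 3 = 3 + s²)
D(l) = 3
-18 + 27*((D(Z(2)) + k(3, 2))*(-14 - 17)) = -18 + 27*((3 + (3 + 3²))*(-14 - 17)) = -18 + 27*((3 + (3 + 9))*(-31)) = -18 + 27*((3 + 12)*(-31)) = -18 + 27*(15*(-31)) = -18 + 27*(-465) = -18 - 12555 = -12573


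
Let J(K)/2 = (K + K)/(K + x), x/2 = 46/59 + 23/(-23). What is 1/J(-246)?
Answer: 3635/14514 ≈ 0.25045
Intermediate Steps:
x = -26/59 (x = 2*(46/59 + 23/(-23)) = 2*(46*(1/59) + 23*(-1/23)) = 2*(46/59 - 1) = 2*(-13/59) = -26/59 ≈ -0.44068)
J(K) = 4*K/(-26/59 + K) (J(K) = 2*((K + K)/(K - 26/59)) = 2*((2*K)/(-26/59 + K)) = 2*(2*K/(-26/59 + K)) = 4*K/(-26/59 + K))
1/J(-246) = 1/(236*(-246)/(-26 + 59*(-246))) = 1/(236*(-246)/(-26 - 14514)) = 1/(236*(-246)/(-14540)) = 1/(236*(-246)*(-1/14540)) = 1/(14514/3635) = 3635/14514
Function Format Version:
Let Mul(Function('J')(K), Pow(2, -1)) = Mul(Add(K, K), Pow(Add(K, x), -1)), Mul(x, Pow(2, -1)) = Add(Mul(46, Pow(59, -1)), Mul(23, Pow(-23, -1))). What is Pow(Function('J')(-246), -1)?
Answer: Rational(3635, 14514) ≈ 0.25045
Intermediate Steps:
x = Rational(-26, 59) (x = Mul(2, Add(Mul(46, Pow(59, -1)), Mul(23, Pow(-23, -1)))) = Mul(2, Add(Mul(46, Rational(1, 59)), Mul(23, Rational(-1, 23)))) = Mul(2, Add(Rational(46, 59), -1)) = Mul(2, Rational(-13, 59)) = Rational(-26, 59) ≈ -0.44068)
Function('J')(K) = Mul(4, K, Pow(Add(Rational(-26, 59), K), -1)) (Function('J')(K) = Mul(2, Mul(Add(K, K), Pow(Add(K, Rational(-26, 59)), -1))) = Mul(2, Mul(Mul(2, K), Pow(Add(Rational(-26, 59), K), -1))) = Mul(2, Mul(2, K, Pow(Add(Rational(-26, 59), K), -1))) = Mul(4, K, Pow(Add(Rational(-26, 59), K), -1)))
Pow(Function('J')(-246), -1) = Pow(Mul(236, -246, Pow(Add(-26, Mul(59, -246)), -1)), -1) = Pow(Mul(236, -246, Pow(Add(-26, -14514), -1)), -1) = Pow(Mul(236, -246, Pow(-14540, -1)), -1) = Pow(Mul(236, -246, Rational(-1, 14540)), -1) = Pow(Rational(14514, 3635), -1) = Rational(3635, 14514)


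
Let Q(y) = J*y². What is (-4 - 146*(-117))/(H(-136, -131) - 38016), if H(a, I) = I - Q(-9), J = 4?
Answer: -17078/38471 ≈ -0.44392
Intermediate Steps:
Q(y) = 4*y²
H(a, I) = -324 + I (H(a, I) = I - 4*(-9)² = I - 4*81 = I - 1*324 = I - 324 = -324 + I)
(-4 - 146*(-117))/(H(-136, -131) - 38016) = (-4 - 146*(-117))/((-324 - 131) - 38016) = (-4 + 17082)/(-455 - 38016) = 17078/(-38471) = 17078*(-1/38471) = -17078/38471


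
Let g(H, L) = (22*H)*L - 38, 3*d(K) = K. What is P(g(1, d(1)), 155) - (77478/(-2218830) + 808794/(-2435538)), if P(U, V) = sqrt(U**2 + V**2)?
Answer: 7870146842/21444622145 + sqrt(224689)/3 ≈ 158.37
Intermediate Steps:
d(K) = K/3
g(H, L) = -38 + 22*H*L (g(H, L) = 22*H*L - 38 = -38 + 22*H*L)
P(g(1, d(1)), 155) - (77478/(-2218830) + 808794/(-2435538)) = sqrt((-38 + 22*1*((1/3)*1))**2 + 155**2) - (77478/(-2218830) + 808794/(-2435538)) = sqrt((-38 + 22*1*(1/3))**2 + 24025) - (77478*(-1/2218830) + 808794*(-1/2435538)) = sqrt((-38 + 22/3)**2 + 24025) - (-12913/369805 - 19257/57989) = sqrt((-92/3)**2 + 24025) - 1*(-7870146842/21444622145) = sqrt(8464/9 + 24025) + 7870146842/21444622145 = sqrt(224689/9) + 7870146842/21444622145 = sqrt(224689)/3 + 7870146842/21444622145 = 7870146842/21444622145 + sqrt(224689)/3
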